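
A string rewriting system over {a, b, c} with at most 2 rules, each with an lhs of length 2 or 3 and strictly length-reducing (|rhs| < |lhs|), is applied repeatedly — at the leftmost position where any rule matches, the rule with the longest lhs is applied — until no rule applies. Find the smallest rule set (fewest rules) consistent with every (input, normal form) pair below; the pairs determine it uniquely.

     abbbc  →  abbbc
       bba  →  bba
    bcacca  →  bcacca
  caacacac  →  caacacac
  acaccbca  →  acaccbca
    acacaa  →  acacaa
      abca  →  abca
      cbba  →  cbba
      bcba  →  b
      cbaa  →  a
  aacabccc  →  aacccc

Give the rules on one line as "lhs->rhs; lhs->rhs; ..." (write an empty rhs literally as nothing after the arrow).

cab->c; cba->

  | abbbc
  | bba
  | bcacca
  | caacacac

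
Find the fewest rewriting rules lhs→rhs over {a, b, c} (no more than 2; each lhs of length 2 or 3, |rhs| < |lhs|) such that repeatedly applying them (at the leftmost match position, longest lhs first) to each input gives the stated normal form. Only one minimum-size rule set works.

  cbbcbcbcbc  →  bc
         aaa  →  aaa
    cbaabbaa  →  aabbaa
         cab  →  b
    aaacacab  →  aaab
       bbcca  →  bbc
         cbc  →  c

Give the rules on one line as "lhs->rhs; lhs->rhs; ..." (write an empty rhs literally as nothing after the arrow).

  | cbbcbcbcbc => bcbcbcbc => bcbcbc => bcbc => bc
  | aaa
  | cbaabbaa => aabbaa
  | cab => b

ca->; cb->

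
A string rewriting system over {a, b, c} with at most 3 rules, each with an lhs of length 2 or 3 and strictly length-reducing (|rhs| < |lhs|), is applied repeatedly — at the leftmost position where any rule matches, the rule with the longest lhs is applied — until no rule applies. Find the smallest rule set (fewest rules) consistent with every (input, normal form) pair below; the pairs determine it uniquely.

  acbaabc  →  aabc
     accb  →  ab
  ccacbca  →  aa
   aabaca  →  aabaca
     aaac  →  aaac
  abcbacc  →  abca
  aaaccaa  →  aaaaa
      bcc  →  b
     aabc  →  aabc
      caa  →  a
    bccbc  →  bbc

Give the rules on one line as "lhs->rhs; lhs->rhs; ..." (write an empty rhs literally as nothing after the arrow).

  | acbaabc => acaabc => aabc
  | accb => ab
  | ccacbca => acbca => acca => aa
  | aabaca

caa->a; cb->c; cc->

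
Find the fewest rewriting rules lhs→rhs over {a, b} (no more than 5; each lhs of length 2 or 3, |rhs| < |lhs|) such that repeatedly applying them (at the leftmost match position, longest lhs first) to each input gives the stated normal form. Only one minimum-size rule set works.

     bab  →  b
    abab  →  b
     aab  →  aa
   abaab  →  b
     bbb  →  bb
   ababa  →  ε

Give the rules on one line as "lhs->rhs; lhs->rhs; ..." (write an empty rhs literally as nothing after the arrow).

  | bab => b
  | abab => bab => b
  | aab => aa
  | abaab => baab => ab => b

aab->aa; ab->b; ba->; bbb->bb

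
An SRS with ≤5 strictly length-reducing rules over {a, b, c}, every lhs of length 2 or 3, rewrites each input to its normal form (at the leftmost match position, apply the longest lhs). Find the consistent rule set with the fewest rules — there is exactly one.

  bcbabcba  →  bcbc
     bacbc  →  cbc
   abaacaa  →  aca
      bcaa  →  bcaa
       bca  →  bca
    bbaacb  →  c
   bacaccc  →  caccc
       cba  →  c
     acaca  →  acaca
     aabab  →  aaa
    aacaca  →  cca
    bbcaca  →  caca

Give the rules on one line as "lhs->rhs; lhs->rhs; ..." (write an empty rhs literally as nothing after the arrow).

aac->cb; ab->a; ba->; bb->

  | bcbabcba => bcbcba => bcbc
  | bacbc => cbc
  | abaacaa => aaacaa => acbaa => aca
  | bcaa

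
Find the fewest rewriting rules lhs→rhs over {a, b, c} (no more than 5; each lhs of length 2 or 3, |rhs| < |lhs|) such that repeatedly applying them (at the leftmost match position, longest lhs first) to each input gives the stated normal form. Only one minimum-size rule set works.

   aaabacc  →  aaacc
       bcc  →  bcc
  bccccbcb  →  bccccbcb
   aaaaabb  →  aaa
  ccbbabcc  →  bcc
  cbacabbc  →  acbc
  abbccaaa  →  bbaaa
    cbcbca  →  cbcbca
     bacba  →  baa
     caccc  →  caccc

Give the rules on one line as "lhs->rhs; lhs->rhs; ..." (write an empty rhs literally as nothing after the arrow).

ab->; cba->a; cbb->c; cca->ba

  | aaabacc => aaacc
  | bcc
  | bccccbcb
  | aaaaabb => aaaab => aaa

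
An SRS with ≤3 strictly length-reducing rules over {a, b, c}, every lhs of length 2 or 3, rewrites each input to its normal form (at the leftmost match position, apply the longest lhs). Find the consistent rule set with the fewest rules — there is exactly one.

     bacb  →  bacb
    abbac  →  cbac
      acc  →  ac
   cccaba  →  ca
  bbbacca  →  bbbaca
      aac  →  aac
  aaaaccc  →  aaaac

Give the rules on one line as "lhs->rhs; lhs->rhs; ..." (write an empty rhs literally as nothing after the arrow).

ab->c; cc->c

  | bacb
  | abbac => cbac
  | acc => ac
  | cccaba => ccaba => caba => cca => ca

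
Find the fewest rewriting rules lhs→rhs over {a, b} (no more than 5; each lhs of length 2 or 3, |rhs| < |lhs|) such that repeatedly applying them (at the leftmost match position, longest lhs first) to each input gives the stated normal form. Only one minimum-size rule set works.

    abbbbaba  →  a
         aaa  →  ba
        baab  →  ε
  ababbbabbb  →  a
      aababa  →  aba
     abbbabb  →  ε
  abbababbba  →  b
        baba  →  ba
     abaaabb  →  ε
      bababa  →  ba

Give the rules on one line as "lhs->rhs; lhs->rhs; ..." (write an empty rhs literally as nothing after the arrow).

  | abbbbaba => abbbaba => abbaba => aaba => bba => a
  | aaa => ba
  | baab => bbb => bb => ε
  | ababbbabbb => aaabbabbb => babbabbb => aababbb => bbabbb => abbb => abb => a

aa->b; bab->aa; bb->; bbb->bb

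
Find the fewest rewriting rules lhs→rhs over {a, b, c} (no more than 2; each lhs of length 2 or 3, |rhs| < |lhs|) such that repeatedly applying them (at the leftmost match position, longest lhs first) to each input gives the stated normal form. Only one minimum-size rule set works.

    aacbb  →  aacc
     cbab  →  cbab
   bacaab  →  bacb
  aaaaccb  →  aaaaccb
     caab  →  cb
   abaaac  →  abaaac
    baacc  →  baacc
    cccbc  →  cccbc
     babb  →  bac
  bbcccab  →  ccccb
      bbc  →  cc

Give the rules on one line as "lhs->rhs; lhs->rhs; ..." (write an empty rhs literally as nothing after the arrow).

bb->c; ca->c

  | aacbb => aacc
  | cbab
  | bacaab => bacab => bacb
  | aaaaccb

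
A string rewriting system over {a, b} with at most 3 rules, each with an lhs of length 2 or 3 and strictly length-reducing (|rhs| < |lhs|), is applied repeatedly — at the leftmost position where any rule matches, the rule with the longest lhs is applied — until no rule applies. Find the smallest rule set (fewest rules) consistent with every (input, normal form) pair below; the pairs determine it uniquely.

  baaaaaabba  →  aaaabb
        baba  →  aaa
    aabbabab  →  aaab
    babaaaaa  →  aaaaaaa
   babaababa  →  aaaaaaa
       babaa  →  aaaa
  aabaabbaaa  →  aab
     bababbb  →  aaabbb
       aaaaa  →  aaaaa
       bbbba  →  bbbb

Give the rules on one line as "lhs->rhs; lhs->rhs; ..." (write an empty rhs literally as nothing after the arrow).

ba->b; baa->; bab->aa

  | baaaaaabba => aaaabba => aaaabb
  | baba => aaa
  | aabbabab => aabaaab => aaab
  | babaaaaa => aaaaaaa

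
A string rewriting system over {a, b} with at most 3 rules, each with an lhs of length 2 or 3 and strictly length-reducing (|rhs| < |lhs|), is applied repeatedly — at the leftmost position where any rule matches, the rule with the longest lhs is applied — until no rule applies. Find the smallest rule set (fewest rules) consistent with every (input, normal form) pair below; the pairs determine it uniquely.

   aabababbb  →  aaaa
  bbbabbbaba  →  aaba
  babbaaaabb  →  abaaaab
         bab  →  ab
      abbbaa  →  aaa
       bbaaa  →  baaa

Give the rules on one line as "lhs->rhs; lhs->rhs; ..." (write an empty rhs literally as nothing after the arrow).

bab->ab; bb->b; bbb->

  | aabababbb => aaababbb => aaaabbb => aaaa
  | bbbabbbaba => abbbaba => aaba
  | babbaaaabb => abbaaaabb => abaaaabb => abaaaab
  | bab => ab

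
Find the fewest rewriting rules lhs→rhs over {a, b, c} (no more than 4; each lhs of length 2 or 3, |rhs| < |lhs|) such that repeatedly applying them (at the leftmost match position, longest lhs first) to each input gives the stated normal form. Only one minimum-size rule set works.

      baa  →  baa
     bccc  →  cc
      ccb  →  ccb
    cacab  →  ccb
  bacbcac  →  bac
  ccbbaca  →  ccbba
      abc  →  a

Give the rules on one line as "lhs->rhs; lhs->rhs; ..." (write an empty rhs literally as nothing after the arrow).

aca->a; bc->; ca->c

  | baa
  | bccc => cc
  | ccb
  | cacab => ccab => ccb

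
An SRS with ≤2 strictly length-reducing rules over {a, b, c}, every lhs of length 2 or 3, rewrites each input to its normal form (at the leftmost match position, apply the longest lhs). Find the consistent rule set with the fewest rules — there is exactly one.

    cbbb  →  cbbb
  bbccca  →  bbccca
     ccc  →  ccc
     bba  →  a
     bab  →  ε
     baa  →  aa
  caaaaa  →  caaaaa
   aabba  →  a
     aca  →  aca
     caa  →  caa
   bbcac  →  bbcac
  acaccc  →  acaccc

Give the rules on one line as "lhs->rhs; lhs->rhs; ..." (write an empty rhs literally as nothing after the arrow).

  | cbbb
  | bbccca
  | ccc
  | bba => ba => a

ab->; ba->a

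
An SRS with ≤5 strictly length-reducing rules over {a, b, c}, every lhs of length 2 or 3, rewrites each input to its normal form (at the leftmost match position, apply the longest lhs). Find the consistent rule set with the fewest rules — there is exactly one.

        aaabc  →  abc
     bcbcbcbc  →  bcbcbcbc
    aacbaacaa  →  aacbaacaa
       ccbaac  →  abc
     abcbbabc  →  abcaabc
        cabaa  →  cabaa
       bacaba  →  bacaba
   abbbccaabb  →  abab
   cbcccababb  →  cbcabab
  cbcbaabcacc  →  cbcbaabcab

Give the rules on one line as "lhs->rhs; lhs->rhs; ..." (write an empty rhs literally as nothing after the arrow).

  | aaabc => abbc => abc
  | bcbcbcbc
  | aacbaacaa
  | ccbaac => bbaac => aaac => abc

aaa->ab; bb->b; bba->aa; cc->b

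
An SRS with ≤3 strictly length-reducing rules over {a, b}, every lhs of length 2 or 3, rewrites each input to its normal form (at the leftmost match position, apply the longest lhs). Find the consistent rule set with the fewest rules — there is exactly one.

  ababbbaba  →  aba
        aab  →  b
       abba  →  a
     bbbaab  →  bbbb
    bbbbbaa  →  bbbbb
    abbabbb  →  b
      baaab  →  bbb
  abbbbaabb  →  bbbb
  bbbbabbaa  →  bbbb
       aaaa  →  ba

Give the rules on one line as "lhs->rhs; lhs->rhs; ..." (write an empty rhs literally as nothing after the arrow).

  | ababbbaba => abbaba => aba
  | aab => b
  | abba => a
  | bbbaab => bbbb

aa->; aaa->b; abb->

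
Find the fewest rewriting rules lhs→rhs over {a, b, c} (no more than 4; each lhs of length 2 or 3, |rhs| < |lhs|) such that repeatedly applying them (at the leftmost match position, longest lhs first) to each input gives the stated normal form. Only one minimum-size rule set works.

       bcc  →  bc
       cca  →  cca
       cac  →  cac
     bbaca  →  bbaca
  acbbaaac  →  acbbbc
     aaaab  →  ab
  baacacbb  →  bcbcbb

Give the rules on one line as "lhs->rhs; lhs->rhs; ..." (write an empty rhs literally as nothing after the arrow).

aa->a; aac->bc; bca->cb; bcc->bc

  | bcc => bc
  | cca
  | cac
  | bbaca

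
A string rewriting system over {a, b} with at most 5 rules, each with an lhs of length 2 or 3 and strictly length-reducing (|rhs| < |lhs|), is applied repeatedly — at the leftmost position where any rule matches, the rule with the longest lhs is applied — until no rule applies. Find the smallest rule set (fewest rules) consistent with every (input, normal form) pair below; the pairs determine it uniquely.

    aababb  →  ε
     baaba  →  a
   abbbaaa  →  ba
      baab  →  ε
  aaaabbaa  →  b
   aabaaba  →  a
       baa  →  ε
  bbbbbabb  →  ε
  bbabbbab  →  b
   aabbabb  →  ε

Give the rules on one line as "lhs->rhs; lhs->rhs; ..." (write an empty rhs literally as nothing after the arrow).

aa->b; ab->b; bb->; bbb->bb

  | aababb => bbabb => abb => bb => ε
  | baaba => bbba => bba => a
  | abbbaaa => bbbaaa => bbaaa => aaa => ba
  | baab => bbb => bb => ε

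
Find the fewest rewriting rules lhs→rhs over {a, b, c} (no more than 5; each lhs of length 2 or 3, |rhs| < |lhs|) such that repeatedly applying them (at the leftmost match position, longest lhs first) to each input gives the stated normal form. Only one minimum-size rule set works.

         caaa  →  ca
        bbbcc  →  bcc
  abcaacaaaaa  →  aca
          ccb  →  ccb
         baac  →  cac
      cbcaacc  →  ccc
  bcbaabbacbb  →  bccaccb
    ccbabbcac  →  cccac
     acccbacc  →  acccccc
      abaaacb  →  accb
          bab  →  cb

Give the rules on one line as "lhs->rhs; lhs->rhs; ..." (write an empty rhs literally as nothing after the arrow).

aa->; ba->c; bb->b; bca->a

  | caaa => ca
  | bbbcc => bbcc => bcc
  | abcaacaaaaa => aaacaaaaa => acaaaaa => acaaa => aca
  | ccb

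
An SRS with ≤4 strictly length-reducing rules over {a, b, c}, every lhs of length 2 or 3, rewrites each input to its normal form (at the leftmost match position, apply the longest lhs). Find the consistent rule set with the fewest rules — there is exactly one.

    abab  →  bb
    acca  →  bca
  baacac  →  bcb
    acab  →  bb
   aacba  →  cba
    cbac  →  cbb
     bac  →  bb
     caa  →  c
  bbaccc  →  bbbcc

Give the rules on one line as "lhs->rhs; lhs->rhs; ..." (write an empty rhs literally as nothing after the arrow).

  | abab => bab => bb
  | acca => bca
  | baacac => bcac => bcb
  | acab => bab => bb

aa->; ab->b; ac->b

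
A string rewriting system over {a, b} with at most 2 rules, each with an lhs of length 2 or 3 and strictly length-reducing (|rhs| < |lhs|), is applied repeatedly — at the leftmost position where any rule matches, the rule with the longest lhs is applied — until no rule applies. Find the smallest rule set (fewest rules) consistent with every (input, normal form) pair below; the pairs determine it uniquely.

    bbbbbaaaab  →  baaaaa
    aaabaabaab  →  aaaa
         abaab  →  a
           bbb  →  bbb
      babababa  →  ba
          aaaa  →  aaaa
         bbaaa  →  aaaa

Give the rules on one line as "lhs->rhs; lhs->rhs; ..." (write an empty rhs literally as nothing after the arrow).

  | bbbbbaaaab => bbbaaaaab => baaaaaab => baaaaa
  | aaabaabaab => aaaabaab => aaaaab => aaaa
  | abaab => aab => a
  | bbb

ab->; bba->aa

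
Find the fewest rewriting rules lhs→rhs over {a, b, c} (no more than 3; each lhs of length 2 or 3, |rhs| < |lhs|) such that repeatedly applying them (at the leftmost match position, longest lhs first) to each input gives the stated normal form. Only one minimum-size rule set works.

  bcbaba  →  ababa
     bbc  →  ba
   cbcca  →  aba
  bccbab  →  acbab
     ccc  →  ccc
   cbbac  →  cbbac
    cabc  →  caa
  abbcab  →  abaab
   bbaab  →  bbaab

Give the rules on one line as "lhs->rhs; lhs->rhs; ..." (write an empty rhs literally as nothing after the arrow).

bc->a; cac->ab

  | bcbaba => ababa
  | bbc => ba
  | cbcca => caca => aba
  | bccbab => acbab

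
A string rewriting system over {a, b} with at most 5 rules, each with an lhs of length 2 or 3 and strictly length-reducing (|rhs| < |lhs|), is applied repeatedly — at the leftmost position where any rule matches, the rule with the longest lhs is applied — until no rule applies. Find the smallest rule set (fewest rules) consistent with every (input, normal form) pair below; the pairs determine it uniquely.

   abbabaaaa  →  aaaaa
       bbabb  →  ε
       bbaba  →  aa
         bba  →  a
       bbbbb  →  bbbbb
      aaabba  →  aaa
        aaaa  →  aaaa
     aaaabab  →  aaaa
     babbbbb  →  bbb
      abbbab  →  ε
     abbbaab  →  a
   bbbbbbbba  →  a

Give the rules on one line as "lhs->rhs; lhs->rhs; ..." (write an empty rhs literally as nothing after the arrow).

ab->; aba->aa; abb->; ba->a

  | abbabaaaa => abaaaa => aaaaa
  | bbabb => babb => abb => ε
  | bbaba => baba => aba => aa
  | bba => ba => a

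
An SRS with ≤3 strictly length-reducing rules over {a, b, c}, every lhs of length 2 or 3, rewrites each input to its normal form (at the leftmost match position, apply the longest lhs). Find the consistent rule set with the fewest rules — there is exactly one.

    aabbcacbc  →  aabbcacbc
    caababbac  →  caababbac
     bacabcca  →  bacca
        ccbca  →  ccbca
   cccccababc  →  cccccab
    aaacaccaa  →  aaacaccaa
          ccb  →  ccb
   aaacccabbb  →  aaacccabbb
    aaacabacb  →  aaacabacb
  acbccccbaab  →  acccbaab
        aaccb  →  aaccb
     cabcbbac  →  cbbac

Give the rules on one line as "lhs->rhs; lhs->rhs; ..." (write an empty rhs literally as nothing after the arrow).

  | aabbcacbc
  | caababbac
  | bacabcca => bacca
  | ccbca

abc->; bcc->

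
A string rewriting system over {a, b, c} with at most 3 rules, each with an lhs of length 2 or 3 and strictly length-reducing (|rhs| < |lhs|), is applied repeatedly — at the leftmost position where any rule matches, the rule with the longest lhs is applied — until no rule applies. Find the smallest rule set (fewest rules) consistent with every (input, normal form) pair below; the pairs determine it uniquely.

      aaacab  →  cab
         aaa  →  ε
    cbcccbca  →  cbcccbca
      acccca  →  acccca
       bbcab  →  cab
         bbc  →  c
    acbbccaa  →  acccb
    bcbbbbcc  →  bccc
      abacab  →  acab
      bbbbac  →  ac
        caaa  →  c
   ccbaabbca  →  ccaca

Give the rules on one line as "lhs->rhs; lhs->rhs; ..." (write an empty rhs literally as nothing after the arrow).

  | aaacab => bacab => cab
  | aaa => ba => ε
  | cbcccbca
  | acccca

aa->b; ba->; bb->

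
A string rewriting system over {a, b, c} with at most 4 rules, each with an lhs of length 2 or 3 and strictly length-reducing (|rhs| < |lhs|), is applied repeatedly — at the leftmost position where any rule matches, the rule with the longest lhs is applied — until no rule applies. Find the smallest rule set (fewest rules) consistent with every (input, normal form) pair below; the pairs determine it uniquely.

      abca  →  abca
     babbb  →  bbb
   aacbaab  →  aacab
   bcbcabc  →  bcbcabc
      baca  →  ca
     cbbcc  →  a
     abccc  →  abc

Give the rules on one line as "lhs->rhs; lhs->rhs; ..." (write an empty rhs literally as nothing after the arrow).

  | abca
  | babbb => bbb
  | aacbaab => aacab
  | bcbcabc

ba->; cbb->a; cc->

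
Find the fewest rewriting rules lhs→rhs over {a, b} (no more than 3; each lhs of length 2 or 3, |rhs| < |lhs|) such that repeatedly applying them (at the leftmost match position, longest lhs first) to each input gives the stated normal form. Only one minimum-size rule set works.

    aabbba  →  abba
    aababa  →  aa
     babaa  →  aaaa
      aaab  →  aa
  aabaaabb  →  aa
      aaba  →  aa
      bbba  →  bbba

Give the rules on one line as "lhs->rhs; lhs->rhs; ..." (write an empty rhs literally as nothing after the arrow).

aab->a; bab->aa

  | aabbba => abba
  | aababa => aaba => aa
  | babaa => aaaa
  | aaab => aa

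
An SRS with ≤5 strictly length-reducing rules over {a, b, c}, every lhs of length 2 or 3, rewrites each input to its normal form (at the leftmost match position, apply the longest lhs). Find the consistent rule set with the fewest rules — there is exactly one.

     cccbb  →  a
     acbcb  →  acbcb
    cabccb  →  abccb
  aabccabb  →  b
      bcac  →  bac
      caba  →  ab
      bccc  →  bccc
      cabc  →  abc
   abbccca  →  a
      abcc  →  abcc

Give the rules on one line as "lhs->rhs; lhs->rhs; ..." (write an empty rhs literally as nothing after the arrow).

  | cccbb => ccca => cca => ca => a
  | acbcb
  | cabccb => abccb
  | aabccabb => bccabb => bcabb => babb => baa => b

aa->; aba->ab; bb->a; ca->a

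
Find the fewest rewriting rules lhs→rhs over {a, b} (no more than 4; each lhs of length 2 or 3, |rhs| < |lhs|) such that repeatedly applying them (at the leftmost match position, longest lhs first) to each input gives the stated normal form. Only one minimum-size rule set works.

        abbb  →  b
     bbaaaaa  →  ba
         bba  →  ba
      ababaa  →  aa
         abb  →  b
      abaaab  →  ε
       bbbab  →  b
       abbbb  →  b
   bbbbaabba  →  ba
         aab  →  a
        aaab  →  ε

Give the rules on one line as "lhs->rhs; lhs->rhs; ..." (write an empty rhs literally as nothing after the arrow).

  | abbb => bb => b
  | bbaaaaa => baaaaa => baaa => ba
  | bba => ba
  | ababaa => abaa => aa

aaa->a; ab->; bb->b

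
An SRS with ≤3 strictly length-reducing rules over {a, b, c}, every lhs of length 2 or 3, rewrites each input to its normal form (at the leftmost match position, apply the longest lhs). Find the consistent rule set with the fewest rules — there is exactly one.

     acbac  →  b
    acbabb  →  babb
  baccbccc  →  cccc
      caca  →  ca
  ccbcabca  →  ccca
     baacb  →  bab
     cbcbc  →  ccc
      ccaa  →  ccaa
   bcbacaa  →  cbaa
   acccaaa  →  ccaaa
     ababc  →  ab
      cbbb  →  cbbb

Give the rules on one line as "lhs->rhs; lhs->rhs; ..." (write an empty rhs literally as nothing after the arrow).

  | acbac => bac => b
  | acbabb => babb
  | baccbccc => bcbccc => cbccc => cccc
  | caca => ca

ac->; bc->c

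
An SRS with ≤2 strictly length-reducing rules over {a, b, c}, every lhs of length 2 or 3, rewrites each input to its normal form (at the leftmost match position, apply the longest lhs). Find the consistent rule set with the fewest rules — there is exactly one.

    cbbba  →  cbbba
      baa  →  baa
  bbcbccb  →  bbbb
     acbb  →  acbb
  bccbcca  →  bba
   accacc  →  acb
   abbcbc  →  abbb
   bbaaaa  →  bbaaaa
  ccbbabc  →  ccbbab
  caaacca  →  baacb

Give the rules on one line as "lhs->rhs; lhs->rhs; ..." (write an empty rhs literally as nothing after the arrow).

bc->b; ca->b

  | cbbba
  | baa
  | bbcbccb => bbbccb => bbbcb => bbbb
  | acbb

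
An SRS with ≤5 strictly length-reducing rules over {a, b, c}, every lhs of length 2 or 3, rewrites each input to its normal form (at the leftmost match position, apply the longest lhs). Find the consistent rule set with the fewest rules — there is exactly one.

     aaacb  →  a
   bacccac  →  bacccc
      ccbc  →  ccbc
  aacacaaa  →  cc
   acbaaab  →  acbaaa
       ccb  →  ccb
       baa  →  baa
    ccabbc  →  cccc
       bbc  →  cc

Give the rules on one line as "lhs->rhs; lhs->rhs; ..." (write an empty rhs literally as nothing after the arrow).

  | aaacb => abbb => abb => ab => a
  | bacccac => bacccc
  | ccbc
  | aacacaaa => bbacaaa => cacaaa => ccaaa => ccaa => cca => cc

aac->bb; ab->a; bb->c; ca->c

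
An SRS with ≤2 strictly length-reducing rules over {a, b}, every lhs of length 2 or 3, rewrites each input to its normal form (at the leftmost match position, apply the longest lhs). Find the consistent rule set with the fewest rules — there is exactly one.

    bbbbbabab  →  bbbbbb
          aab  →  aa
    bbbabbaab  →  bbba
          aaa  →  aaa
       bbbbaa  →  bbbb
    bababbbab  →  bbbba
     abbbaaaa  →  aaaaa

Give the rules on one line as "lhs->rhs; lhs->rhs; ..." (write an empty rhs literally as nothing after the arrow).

  | bbbbbabab => bbbbbaab => bbbbbb
  | aab => aa
  | bbbabbaab => bbbabaab => bbbaaab => bbbab => bbba
  | aaa

ab->a; baa->b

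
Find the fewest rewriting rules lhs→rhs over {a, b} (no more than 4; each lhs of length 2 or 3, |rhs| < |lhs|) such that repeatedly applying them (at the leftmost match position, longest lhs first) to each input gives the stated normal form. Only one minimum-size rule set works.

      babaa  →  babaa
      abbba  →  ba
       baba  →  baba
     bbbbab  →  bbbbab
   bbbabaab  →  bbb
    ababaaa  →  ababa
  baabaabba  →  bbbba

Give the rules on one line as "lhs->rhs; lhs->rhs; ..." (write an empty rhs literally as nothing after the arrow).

  | babaa
  | abbba => ba
  | baba
  | bbbbab

aaa->a; aab->b; abb->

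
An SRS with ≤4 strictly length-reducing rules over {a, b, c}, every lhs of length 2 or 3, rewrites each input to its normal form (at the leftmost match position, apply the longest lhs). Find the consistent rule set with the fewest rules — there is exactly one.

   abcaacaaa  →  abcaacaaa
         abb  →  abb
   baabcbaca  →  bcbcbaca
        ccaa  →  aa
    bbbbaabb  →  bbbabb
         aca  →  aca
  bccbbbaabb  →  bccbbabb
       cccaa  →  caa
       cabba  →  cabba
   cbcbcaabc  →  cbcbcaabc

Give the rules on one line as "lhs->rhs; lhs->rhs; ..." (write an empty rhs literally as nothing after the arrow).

  | abcaacaaa
  | abb
  | baabcbaca => bcbcbaca
  | ccaa => aa

baa->bc; bbc->ba; cca->a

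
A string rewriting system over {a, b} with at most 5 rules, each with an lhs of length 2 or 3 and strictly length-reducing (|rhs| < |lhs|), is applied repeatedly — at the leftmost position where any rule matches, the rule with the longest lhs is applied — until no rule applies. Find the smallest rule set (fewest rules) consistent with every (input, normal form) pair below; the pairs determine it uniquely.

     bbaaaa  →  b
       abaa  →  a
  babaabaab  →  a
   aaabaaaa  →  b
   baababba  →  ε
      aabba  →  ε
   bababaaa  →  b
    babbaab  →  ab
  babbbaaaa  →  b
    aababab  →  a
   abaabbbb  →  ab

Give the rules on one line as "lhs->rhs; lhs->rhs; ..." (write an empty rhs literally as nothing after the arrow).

aa->b; aba->; ba->b; bb->a

  | bbaaaa => aaaaa => baaa => baa => ba => b
  | abaa => a
  | babaabaab => bbaabaab => aaabaab => babaab => bbaab => aaab => bab => bb => a
  | aaabaaaa => babaaaa => bbaaaa => aaaaa => baaa => baa => ba => b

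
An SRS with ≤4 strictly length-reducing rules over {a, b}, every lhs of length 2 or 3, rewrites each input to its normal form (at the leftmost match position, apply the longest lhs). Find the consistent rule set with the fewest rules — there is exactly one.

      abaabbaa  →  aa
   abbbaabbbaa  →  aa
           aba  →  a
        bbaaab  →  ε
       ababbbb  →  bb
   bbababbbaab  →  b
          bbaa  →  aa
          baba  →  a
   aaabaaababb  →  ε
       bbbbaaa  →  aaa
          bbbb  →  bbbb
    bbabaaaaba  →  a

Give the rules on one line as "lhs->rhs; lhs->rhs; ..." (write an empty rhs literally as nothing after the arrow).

  | abaabbaa => aabbaa => bbaa => baa => aa
  | abbbaabbbaa => baabbbaa => aabbbaa => bbbaa => bbaa => baa => aa
  | aba => a
  | bbaaab => baaab => aaab => ab => ε

aab->b; ab->; abb->; ba->a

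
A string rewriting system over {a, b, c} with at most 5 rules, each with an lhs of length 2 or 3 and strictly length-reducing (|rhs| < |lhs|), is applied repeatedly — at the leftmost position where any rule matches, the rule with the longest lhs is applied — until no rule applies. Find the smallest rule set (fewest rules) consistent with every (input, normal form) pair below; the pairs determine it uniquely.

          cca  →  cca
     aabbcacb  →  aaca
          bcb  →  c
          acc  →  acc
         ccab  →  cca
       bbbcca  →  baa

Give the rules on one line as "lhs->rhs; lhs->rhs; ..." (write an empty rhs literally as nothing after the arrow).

  | cca
  | aabbcacb => aabcacb => aacacb => aacab => aaca
  | bcb => bb => c
  | acc

ab->a; bb->c; bcc->ba; cb->b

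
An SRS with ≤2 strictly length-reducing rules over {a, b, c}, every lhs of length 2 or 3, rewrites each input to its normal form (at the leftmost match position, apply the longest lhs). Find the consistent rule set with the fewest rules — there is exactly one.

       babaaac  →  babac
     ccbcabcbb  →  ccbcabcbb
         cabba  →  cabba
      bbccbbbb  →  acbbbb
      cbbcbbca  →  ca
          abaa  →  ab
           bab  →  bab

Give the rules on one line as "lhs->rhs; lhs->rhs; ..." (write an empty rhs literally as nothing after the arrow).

aa->; bbc->a

  | babaaac => babac
  | ccbcabcbb
  | cabba
  | bbccbbbb => acbbbb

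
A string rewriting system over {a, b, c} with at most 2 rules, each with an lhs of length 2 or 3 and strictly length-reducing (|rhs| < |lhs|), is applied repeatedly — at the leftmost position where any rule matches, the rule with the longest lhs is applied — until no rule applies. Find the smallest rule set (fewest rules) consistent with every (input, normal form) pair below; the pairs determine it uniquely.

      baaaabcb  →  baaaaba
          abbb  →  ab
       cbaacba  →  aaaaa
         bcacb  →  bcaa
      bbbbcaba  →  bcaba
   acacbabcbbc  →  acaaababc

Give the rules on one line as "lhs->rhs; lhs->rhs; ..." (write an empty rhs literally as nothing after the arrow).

  | baaaabcb => baaaaba
  | abbb => abb => ab
  | cbaacba => aaacba => aaaaa
  | bcacb => bcaa

bb->b; cb->a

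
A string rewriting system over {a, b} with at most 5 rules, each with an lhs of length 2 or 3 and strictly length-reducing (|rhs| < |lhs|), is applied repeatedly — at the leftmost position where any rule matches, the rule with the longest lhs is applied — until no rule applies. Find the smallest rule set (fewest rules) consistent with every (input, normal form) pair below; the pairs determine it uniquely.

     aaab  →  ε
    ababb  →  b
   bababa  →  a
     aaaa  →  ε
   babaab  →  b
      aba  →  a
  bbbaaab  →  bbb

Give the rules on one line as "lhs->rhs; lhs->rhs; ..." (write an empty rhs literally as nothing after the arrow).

  | aaab => ab => ε
  | ababb => abb => b
  | bababa => aba => a
  | aaaa => aa => ε

aa->; ab->; baa->bb; bab->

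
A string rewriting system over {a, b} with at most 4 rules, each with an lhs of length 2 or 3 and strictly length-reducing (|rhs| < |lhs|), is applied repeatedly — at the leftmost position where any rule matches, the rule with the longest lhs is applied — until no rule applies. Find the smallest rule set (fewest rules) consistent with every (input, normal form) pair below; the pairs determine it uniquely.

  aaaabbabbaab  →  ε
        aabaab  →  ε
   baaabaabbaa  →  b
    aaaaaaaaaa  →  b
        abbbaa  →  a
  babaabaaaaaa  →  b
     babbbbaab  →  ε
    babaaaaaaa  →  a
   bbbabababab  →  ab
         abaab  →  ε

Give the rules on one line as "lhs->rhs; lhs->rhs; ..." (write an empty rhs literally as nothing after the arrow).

aa->b; aab->; ba->a; bab->

  | aaaabbabbaab => baabbabbaab => aabbabbaab => babbaab => baab => aab => ε
  | aabaab => aab => ε
  | baaabaabbaa => aaabaabbaa => babaabbaa => aabbaa => baa => aa => b
  | aaaaaaaaaa => baaaaaaaa => aaaaaaaa => baaaaaa => aaaaaa => baaaa => aaaa => baa => aa => b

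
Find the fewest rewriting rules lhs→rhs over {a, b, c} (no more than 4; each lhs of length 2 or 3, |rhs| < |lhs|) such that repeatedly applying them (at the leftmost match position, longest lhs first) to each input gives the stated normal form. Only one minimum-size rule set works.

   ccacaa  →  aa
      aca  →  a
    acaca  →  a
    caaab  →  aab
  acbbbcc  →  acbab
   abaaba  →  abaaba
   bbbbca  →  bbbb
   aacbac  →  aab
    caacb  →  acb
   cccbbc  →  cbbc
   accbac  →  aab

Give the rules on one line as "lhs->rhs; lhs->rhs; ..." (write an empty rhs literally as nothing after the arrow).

  | ccacaa => acaa => aa
  | aca => a
  | acaca => aca => a
  | caaab => aab

bac->ab; bcc->ac; ca->; cc->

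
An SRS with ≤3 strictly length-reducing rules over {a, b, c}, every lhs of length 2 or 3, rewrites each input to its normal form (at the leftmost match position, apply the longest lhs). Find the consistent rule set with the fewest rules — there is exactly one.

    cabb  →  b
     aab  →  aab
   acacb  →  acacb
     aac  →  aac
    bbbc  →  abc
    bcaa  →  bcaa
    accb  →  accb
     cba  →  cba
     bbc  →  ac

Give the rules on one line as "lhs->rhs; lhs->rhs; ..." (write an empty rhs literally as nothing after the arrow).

  | cabb => b
  | aab
  | acacb
  | aac

bb->a; cab->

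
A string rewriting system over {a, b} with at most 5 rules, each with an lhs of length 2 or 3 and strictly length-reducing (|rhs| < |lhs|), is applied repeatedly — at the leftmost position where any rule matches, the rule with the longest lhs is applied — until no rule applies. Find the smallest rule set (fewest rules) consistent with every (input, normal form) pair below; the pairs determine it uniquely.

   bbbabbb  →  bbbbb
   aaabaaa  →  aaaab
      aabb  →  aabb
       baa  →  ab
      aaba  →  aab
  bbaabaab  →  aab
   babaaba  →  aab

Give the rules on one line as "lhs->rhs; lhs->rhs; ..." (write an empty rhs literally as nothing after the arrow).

ba->b; baa->ab; bab->; bba->b

  | bbbabbb => bbbbb
  | aaabaaa => aaaaba => aaaab
  | aabb
  | baa => ab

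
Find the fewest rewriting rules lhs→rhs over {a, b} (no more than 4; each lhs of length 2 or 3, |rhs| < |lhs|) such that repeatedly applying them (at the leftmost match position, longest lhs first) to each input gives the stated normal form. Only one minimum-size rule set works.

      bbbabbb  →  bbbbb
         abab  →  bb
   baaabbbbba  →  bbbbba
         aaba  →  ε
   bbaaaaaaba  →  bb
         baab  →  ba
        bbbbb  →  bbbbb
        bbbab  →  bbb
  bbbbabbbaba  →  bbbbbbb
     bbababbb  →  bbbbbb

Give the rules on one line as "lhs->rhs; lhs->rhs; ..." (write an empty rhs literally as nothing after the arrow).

aaa->a; ab->; aba->b

  | bbbabbb => bbbbb
  | abab => bb
  | baaabbbbba => babbbbba => bbbbba
  | aaba => ab => ε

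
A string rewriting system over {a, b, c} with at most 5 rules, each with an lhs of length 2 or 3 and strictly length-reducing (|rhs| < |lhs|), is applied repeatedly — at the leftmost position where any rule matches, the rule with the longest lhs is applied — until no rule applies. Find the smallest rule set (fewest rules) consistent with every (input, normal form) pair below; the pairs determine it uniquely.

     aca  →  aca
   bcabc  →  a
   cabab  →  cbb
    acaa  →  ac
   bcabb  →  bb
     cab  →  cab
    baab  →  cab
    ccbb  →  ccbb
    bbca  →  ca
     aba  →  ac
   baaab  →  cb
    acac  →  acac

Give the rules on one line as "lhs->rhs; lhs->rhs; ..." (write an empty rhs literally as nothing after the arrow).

aa->; acb->bb; ba->c; bc->a

  | aca
  | bcabc => aabc => bc => a
  | cabab => cacb => cbb
  | acaa => ac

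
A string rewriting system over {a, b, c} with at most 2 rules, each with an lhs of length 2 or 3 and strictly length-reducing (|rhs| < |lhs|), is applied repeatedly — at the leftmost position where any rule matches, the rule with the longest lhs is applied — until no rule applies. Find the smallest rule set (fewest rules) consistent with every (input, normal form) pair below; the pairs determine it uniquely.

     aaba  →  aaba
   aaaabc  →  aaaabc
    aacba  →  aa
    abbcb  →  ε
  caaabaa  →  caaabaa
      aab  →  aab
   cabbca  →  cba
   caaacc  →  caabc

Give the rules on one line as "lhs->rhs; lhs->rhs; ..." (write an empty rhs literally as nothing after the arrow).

  | aaba
  | aaaabc
  | aacba => abba => aa
  | abbcb => acb => bb => ε

ac->b; bb->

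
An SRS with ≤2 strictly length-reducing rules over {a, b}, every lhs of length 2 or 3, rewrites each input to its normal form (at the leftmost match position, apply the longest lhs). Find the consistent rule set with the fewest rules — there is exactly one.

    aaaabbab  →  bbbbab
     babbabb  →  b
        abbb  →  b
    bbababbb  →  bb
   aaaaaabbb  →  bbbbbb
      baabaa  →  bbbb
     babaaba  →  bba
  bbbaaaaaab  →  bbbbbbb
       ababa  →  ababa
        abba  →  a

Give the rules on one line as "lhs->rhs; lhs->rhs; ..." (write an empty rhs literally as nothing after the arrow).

  | aaaabbab => baabbab => bbbbab
  | babbabb => babb => b
  | abbb => b
  | bbababbb => bbabb => bb

aa->b; abb->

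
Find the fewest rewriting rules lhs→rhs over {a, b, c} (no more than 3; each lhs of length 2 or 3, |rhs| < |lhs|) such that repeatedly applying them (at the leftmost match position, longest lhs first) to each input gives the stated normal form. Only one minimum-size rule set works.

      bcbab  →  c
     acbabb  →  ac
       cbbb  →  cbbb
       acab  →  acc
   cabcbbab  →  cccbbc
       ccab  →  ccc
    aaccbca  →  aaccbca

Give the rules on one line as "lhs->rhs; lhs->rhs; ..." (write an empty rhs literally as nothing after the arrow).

ab->c; bcb->

  | bcbab => ab => c
  | acbabb => acbcb => ac
  | cbbb
  | acab => acc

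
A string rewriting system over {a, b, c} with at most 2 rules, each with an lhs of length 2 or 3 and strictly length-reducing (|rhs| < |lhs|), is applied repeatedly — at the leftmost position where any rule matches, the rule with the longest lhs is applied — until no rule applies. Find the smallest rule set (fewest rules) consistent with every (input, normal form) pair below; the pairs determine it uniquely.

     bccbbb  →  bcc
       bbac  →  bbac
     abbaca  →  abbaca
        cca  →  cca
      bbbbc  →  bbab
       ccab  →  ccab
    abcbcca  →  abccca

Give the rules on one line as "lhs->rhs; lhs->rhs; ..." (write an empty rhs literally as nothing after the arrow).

  | bccbbb => bccbb => bccb => bcc
  | bbac
  | abbaca
  | cca

bbc->ab; cb->c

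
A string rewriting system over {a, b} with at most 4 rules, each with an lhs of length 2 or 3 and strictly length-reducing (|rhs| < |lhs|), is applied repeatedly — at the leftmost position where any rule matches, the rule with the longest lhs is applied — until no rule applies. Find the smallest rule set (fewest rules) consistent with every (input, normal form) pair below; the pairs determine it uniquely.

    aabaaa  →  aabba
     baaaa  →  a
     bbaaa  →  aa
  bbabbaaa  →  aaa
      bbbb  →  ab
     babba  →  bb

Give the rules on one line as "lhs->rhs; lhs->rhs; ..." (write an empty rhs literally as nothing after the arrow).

baa->bb; bab->ba; bbb->a

  | aabaaa => aabba
  | baaaa => bbaa => bbb => a
  | bbaaa => bbba => aa
  | bbabbaaa => bbabaaa => bbaaaa => bbbaa => aaa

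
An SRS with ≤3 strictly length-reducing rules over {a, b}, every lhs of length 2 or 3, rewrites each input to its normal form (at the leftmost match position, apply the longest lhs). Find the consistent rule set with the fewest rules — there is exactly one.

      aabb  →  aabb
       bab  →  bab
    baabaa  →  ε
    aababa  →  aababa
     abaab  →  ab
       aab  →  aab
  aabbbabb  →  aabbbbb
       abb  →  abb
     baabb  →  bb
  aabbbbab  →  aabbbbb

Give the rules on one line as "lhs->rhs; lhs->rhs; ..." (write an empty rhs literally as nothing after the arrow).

  | aabb
  | bab
  | baabaa => baa => ε
  | aababa

baa->; bba->bb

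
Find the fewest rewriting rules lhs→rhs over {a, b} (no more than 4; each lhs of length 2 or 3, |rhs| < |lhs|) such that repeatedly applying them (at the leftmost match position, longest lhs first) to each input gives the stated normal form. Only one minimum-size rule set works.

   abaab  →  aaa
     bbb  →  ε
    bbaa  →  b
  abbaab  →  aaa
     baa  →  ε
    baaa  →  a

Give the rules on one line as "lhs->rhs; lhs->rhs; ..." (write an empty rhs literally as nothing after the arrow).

  | abaab => aaab => aaa
  | bbb => ε
  | bbaa => b
  | abbaab => abaab => aaab => aaa

ab->a; baa->; bbb->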